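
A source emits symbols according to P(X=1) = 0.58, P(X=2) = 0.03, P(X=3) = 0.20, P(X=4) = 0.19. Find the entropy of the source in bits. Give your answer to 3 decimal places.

1.527 bits

H(X) = −Σ p·log₂ p.
  −(0.58)·log₂(0.58) = 0.4558
  −(0.03)·log₂(0.03) = 0.1518
  −(0.20)·log₂(0.20) = 0.4644
  −(0.19)·log₂(0.19) = 0.4552
Sum: 0.4558 + 0.1518 + 0.4644 + 0.4552 = 1.527 bits.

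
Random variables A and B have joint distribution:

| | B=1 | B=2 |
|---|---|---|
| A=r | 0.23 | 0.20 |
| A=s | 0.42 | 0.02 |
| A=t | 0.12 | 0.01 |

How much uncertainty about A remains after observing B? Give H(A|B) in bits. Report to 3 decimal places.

1.246 bits

Marginals: p(A) = (0.4300, 0.4400, 0.1300), p(B) = (0.7700, 0.2300).
H(A|B) = Σ p(B) · H(A|B=·).
  B=1: p=0.7700, H(A|B=1) = 1.4156
  B=2: p=0.2300, H(A|B=2) = 0.6784
Weighted sum = 1.246 bits.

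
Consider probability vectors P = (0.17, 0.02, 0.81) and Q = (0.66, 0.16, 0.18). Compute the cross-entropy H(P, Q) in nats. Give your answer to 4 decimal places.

H(P,Q) = −Σ p·ln q.
  −0.17·ln(0.66) = 0.07064
  −0.02·ln(0.16) = 0.03665
  −0.81·ln(0.18) = 1.38899
H(P,Q) = 1.4963 nats.

1.4963 nats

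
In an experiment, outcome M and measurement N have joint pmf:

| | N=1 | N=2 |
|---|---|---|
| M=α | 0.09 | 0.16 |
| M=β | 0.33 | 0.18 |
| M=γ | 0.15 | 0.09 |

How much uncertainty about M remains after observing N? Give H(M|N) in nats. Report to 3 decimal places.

1.002 nats

Chain rule: H(M|N) = H(M,N) − H(N).
Marginals: p(M) = (0.2500, 0.5100, 0.2400), p(N) = (0.5700, 0.4300).
H(M,N) = 1.6857 nats; H(N) = 0.6833 nats.
H(M|N) = 1.6857 − 0.6833 = 1.002 nats.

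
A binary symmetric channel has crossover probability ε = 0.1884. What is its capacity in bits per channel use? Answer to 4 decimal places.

0.3019 bits

Binary symmetric channel: C = 1 − h₂(ε) where h₂ is the binary entropy function.
h₂(0.1884) = −0.1884·log₂0.1884 − 0.8116·log₂0.8116 = 0.6981.
C = 1 − 0.6981 = 0.3019 bits per channel use.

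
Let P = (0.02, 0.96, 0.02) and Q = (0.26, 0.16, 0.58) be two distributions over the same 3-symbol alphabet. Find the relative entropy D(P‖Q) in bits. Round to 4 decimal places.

2.3104 bits

D(P‖Q) = Σ p·log₂(p/q).
  0.02·log₂(0.02/0.26) = -0.07401
  0.96·log₂(0.96/0.16) = 2.48156
  0.02·log₂(0.02/0.58) = -0.09716
D(P‖Q) = 2.3104 bits.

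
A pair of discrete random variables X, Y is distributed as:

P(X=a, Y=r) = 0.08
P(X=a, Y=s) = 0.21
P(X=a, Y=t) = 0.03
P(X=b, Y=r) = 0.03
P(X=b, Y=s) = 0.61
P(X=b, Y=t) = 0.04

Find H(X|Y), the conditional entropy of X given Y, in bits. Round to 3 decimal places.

Marginals: p(X) = (0.3200, 0.6800), p(Y) = (0.1100, 0.8200, 0.0700).
H(X|Y) = Σ p(Y) · H(X|Y=·).
  Y=r: p=0.1100, H(X|Y=r) = 0.8454
  Y=s: p=0.8200, H(X|Y=s) = 0.8208
  Y=t: p=0.0700, H(X|Y=t) = 0.9852
Weighted sum = 0.835 bits.

0.835 bits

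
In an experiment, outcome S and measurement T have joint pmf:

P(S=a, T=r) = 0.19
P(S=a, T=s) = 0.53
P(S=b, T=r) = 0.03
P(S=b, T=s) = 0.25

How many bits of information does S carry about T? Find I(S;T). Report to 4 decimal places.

Marginals: p(S) = (0.7200, 0.2800), p(T) = (0.2200, 0.7800).
I(S;T) = Σ p(x,y)·log₂[p(x,y)/(p(x)p(y))].
  (a,r): 0.19·log₂(1.1995) = 0.04986
  (a,s): 0.53·log₂(0.9437) = -0.04428
  (b,r): 0.03·log₂(0.4870) = -0.03114
  (b,s): 0.25·log₂(1.1447) = 0.04874
Sum = 0.0232 bits.

0.0232 bits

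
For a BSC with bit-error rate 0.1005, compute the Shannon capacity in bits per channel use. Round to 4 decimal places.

0.5294 bits

Binary symmetric channel: C = 1 − h₂(ε) where h₂ is the binary entropy function.
h₂(0.1005) = −0.1005·log₂0.1005 − 0.8995·log₂0.8995 = 0.4706.
C = 1 − 0.4706 = 0.5294 bits per channel use.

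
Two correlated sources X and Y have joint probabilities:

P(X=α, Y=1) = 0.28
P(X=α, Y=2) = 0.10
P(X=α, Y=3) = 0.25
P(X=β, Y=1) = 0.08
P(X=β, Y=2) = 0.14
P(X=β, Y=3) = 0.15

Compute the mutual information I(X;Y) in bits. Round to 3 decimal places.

Marginals: p(X) = (0.6300, 0.3700), p(Y) = (0.3600, 0.2400, 0.4000).
I(X;Y) = Σ p(x,y)·log₂[p(x,y)/(p(x)p(y))].
  (α,1): 0.28·log₂(1.2346) = 0.0851
  (α,2): 0.10·log₂(0.6614) = -0.0596
  (α,3): 0.25·log₂(0.9921) = -0.0029
  (β,1): 0.08·log₂(0.6006) = -0.0588
  (β,2): 0.14·log₂(1.5766) = 0.0920
  (β,3): 0.15·log₂(1.0135) = 0.0029
Sum = 0.059 bits.

0.059 bits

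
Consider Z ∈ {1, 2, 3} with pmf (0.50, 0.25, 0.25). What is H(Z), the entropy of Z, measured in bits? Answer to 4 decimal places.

H(Z) = −Σ p·log₂ p.
  −(0.50)·log₂(0.50) = 0.50000
  −(0.25)·log₂(0.25) = 0.50000
  −(0.25)·log₂(0.25) = 0.50000
Sum: 0.50000 + 0.50000 + 0.50000 = 1.5000 bits.

1.5000 bits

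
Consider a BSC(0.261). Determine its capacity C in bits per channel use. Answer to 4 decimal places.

Binary symmetric channel: C = 1 − h₂(ε) where h₂ is the binary entropy function.
h₂(0.261) = −0.261·log₂0.261 − 0.739·log₂0.739 = 0.8283.
C = 1 − 0.8283 = 0.1717 bits per channel use.

0.1717 bits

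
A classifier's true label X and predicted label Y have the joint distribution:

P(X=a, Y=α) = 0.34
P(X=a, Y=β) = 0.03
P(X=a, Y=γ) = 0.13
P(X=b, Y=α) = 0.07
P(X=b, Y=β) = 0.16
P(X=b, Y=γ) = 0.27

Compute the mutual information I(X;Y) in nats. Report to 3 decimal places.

Marginals: p(X) = (0.5000, 0.5000), p(Y) = (0.4100, 0.1900, 0.4000).
I(X;Y) = H(X) + H(Y) − H(X,Y).
H(X) = 0.6931, H(Y) = 1.0476, H(X,Y) = 1.5701.
I(X;Y) = 0.6931 + 1.0476 − 1.5701 = 0.171 nats.

0.171 nats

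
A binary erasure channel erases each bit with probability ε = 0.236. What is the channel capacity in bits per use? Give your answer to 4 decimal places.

0.7640 bits

Binary erasure channel: capacity C = 1 − ε.
C = 1 − 0.236 = 0.7640 bits per channel use.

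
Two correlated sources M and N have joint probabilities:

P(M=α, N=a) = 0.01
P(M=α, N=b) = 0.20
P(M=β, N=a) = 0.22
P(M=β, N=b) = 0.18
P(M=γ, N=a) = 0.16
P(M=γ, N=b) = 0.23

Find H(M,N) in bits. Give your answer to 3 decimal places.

H(M,N) = −Σ p(x,y)·log₂ p(x,y) over all 6 cells.
  cell (α,a): −0.01·log₂0.01 = 0.0664
  cell (α,b): −0.20·log₂0.20 = 0.4644
  cell (β,a): −0.22·log₂0.22 = 0.4806
  cell (β,b): −0.18·log₂0.18 = 0.4453
  cell (γ,a): −0.16·log₂0.16 = 0.4230
  cell (γ,b): −0.23·log₂0.23 = 0.4877
Sum = 2.367 bits.

2.367 bits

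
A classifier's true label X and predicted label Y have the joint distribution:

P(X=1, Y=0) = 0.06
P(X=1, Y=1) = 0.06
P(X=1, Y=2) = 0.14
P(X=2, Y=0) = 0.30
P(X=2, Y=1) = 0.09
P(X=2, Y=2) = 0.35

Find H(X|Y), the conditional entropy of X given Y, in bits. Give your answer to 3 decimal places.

Chain rule: H(X|Y) = H(X,Y) − H(Y).
Marginals: p(X) = (0.2600, 0.7400), p(Y) = (0.3600, 0.1500, 0.4900).
H(X,Y) = 2.2480 bits; H(Y) = 1.4454 bits.
H(X|Y) = 2.2480 − 1.4454 = 0.803 bits.

0.803 bits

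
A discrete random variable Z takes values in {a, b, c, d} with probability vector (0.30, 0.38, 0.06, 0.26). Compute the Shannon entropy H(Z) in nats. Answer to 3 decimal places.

H(Z) = −Σ p·ln p.
  −(0.30)·ln(0.30) = 0.3612
  −(0.38)·ln(0.38) = 0.3677
  −(0.06)·ln(0.06) = 0.1688
  −(0.26)·ln(0.26) = 0.3502
Sum: 0.3612 + 0.3677 + 0.1688 + 0.3502 = 1.248 nats.

1.248 nats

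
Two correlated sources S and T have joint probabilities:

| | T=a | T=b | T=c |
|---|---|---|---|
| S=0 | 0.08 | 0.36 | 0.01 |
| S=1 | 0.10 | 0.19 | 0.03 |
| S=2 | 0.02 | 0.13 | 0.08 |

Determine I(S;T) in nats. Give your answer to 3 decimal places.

Marginals: p(S) = (0.4500, 0.3200, 0.2300), p(T) = (0.2000, 0.6800, 0.1200).
I(S;T) = Σ p(x,y)·ln[p(x,y)/(p(x)p(y))].
  (0,a): 0.08·ln(0.8889) = -0.0094
  (0,b): 0.36·ln(1.1765) = 0.0585
  (0,c): 0.01·ln(0.1852) = -0.0169
  (1,a): 0.10·ln(1.5625) = 0.0446
  (1,b): 0.19·ln(0.8732) = -0.0258
  (1,c): 0.03·ln(0.7812) = -0.0074
  (2,a): 0.02·ln(0.4348) = -0.0167
  (2,b): 0.13·ln(0.8312) = -0.0240
  (2,c): 0.08·ln(2.8986) = 0.0851
Sum = 0.088 nats.

0.088 nats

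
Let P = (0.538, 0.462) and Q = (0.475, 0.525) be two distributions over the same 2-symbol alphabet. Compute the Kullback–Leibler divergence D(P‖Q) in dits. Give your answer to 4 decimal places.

0.0035 dits

D(P‖Q) = Σ p·log₁₀(p/q).
  0.538·log₁₀(0.538/0.475) = 0.02910
  0.462·log₁₀(0.462/0.525) = -0.02565
D(P‖Q) = 0.0035 dits.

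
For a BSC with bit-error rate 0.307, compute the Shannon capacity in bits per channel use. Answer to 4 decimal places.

Binary symmetric channel: C = 1 − h₂(ε) where h₂ is the binary entropy function.
h₂(0.307) = −0.307·log₂0.307 − 0.693·log₂0.693 = 0.8897.
C = 1 − 0.8897 = 0.1103 bits per channel use.

0.1103 bits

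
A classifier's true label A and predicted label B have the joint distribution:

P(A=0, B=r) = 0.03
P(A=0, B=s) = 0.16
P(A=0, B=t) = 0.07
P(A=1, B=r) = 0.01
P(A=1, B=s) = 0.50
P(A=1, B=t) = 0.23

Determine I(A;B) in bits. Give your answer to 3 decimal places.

Marginals: p(A) = (0.2600, 0.7400), p(B) = (0.0400, 0.6600, 0.3000).
I(A;B) = Σ p(x,y)·log₂[p(x,y)/(p(x)p(y))].
  (0,r): 0.03·log₂(2.8846) = 0.0459
  (0,s): 0.16·log₂(0.9324) = -0.0162
  (0,t): 0.07·log₂(0.8974) = -0.0109
  (1,r): 0.01·log₂(0.3378) = -0.0157
  (1,s): 0.50·log₂(1.0238) = 0.0169
  (1,t): 0.23·log₂(1.0360) = 0.0117
Sum = 0.032 bits.

0.032 bits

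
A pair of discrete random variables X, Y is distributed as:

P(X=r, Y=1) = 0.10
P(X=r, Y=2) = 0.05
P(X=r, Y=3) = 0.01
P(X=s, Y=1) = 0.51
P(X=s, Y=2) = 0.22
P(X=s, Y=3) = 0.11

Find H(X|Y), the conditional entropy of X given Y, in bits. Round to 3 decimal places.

Marginals: p(X) = (0.1600, 0.8400), p(Y) = (0.6100, 0.2700, 0.1200).
H(X|Y) = Σ p(Y) · H(X|Y=·).
  Y=1: p=0.6100, H(X|Y=1) = 0.6436
  Y=2: p=0.2700, H(X|Y=2) = 0.6913
  Y=3: p=0.1200, H(X|Y=3) = 0.4138
Weighted sum = 0.629 bits.

0.629 bits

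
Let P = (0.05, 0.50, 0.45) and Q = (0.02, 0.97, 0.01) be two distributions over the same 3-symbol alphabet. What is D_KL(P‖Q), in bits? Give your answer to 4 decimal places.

D(P‖Q) = Σ p·log₂(p/q).
  0.05·log₂(0.05/0.02) = 0.06610
  0.50·log₂(0.50/0.97) = -0.47803
  0.45·log₂(0.45/0.01) = 2.47133
D(P‖Q) = 2.0594 bits.

2.0594 bits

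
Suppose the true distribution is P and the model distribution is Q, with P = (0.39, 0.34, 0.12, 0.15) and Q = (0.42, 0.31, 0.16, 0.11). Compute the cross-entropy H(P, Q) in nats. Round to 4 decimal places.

1.2875 nats

H(P,Q) = −Σ p·ln q.
  −0.39·ln(0.42) = 0.33833
  −0.34·ln(0.31) = 0.39820
  −0.12·ln(0.16) = 0.21991
  −0.15·ln(0.11) = 0.33109
H(P,Q) = 1.2875 nats.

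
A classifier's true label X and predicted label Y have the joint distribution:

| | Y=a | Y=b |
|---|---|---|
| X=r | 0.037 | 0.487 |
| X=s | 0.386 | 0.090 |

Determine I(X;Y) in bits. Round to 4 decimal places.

0.4569 bits

Marginals: p(X) = (0.5240, 0.4760), p(Y) = (0.4230, 0.5770).
I(X;Y) = Σ p(x,y)·log₂[p(x,y)/(p(x)p(y))].
  (r,a): 0.037·log₂(0.1669) = -0.09556
  (r,b): 0.487·log₂(1.6107) = 0.33492
  (s,a): 0.386·log₂(1.9171) = 0.36242
  (s,b): 0.090·log₂(0.3277) = -0.14486
Sum = 0.4569 bits.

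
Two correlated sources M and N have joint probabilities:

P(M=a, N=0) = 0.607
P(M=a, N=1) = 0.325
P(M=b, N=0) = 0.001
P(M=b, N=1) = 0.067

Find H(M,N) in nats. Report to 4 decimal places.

0.8563 nats

H(M,N) = −Σ p(x,y)·ln p(x,y) over all 4 cells.
  cell (a,0): −0.607·ln0.607 = 0.30303
  cell (a,1): −0.325·ln0.325 = 0.36528
  cell (b,0): −0.001·ln0.001 = 0.00691
  cell (b,1): −0.067·ln0.067 = 0.18111
Sum = 0.8563 nats.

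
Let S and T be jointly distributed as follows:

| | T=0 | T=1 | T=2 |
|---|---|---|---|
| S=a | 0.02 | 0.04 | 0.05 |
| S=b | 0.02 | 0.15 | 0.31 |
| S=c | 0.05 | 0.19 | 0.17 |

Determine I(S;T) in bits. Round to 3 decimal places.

Marginals: p(S) = (0.1100, 0.4800, 0.4100), p(T) = (0.0900, 0.3800, 0.5300).
I(S;T) = Σ p(x,y)·log₂[p(x,y)/(p(x)p(y))].
  (a,0): 0.02·log₂(2.0202) = 0.0203
  (a,1): 0.04·log₂(0.9569) = -0.0025
  (a,2): 0.05·log₂(0.8576) = -0.0111
  (b,0): 0.02·log₂(0.4630) = -0.0222
  (b,1): 0.15·log₂(0.8224) = -0.0423
  (b,2): 0.31·log₂(1.2186) = 0.0884
  (c,0): 0.05·log₂(1.3550) = 0.0219
  (c,1): 0.19·log₂(1.2195) = 0.0544
  (c,2): 0.17·log₂(0.7823) = -0.0602
Sum = 0.047 bits.

0.047 bits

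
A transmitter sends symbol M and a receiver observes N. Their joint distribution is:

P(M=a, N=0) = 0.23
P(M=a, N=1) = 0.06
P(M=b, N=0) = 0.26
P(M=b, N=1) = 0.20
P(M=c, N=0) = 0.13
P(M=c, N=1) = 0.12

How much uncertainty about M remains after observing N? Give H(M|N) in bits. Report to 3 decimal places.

Marginals: p(M) = (0.2900, 0.4600, 0.2500), p(N) = (0.6200, 0.3800).
H(M|N) = Σ p(N) · H(M|N=·).
  N=0: p=0.6200, H(M|N=0) = 1.5290
  N=1: p=0.3800, H(M|N=1) = 1.4330
Weighted sum = 1.493 bits.

1.493 bits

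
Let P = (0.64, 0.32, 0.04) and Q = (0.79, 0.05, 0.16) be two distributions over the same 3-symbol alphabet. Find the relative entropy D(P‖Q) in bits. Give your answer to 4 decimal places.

D(P‖Q) = Σ p·log₂(p/q).
  0.64·log₂(0.64/0.79) = -0.19442
  0.32·log₂(0.32/0.05) = 0.85698
  0.04·log₂(0.04/0.16) = -0.08000
D(P‖Q) = 0.5826 bits.

0.5826 bits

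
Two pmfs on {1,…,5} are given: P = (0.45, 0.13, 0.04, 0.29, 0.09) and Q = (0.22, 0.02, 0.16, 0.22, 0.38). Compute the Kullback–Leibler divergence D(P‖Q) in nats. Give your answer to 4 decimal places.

D(P‖Q) = Σ p·ln(p/q).
  0.45·ln(0.45/0.22) = 0.32203
  0.13·ln(0.13/0.02) = 0.24333
  0.04·ln(0.04/0.16) = -0.05545
  0.29·ln(0.29/0.22) = 0.08011
  0.09·ln(0.09/0.38) = -0.12963
D(P‖Q) = 0.4604 nats.

0.4604 nats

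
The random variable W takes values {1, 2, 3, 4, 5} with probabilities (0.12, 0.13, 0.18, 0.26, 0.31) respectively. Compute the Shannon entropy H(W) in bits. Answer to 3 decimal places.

H(W) = −Σ p·log₂ p.
  −(0.12)·log₂(0.12) = 0.3671
  −(0.13)·log₂(0.13) = 0.3826
  −(0.18)·log₂(0.18) = 0.4453
  −(0.26)·log₂(0.26) = 0.5053
  −(0.31)·log₂(0.31) = 0.5238
Sum: 0.3671 + 0.3826 + 0.4453 + 0.5053 + 0.5238 = 2.224 bits.

2.224 bits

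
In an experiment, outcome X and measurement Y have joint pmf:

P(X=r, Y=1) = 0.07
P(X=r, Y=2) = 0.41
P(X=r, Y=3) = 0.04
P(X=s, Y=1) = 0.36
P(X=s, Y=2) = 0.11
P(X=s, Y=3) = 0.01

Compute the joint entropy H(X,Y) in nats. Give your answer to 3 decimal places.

1.337 nats

H(X,Y) = −Σ p(x,y)·ln p(x,y) over all 6 cells.
  cell (r,1): −0.07·ln0.07 = 0.1861
  cell (r,2): −0.41·ln0.41 = 0.3656
  cell (r,3): −0.04·ln0.04 = 0.1288
  cell (s,1): −0.36·ln0.36 = 0.3678
  cell (s,2): −0.11·ln0.11 = 0.2428
  cell (s,3): −0.01·ln0.01 = 0.0461
Sum = 1.337 nats.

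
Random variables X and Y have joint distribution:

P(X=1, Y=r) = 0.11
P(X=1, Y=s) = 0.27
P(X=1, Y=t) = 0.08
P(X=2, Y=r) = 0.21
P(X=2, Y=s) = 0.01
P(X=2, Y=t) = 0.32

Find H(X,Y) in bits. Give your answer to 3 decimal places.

2.217 bits

H(X,Y) = −Σ p(x,y)·log₂ p(x,y) over all 6 cells.
  cell (1,r): −0.11·log₂0.11 = 0.3503
  cell (1,s): −0.27·log₂0.27 = 0.5100
  cell (1,t): −0.08·log₂0.08 = 0.2915
  cell (2,r): −0.21·log₂0.21 = 0.4728
  cell (2,s): −0.01·log₂0.01 = 0.0664
  cell (2,t): −0.32·log₂0.32 = 0.5260
Sum = 2.217 bits.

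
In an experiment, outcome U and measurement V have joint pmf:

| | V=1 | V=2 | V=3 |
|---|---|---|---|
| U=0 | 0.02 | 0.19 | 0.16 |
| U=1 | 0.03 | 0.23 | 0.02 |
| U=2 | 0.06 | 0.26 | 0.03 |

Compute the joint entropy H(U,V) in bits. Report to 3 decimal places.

H(U,V) = −Σ p(x,y)·log₂ p(x,y) over all 9 cells.
  cell (0,1): −0.02·log₂0.02 = 0.1129
  cell (0,2): −0.19·log₂0.19 = 0.4552
  cell (0,3): −0.16·log₂0.16 = 0.4230
  cell (1,1): −0.03·log₂0.03 = 0.1518
  cell (1,2): −0.23·log₂0.23 = 0.4877
  cell (1,3): −0.02·log₂0.02 = 0.1129
  cell (2,1): −0.06·log₂0.06 = 0.2435
  cell (2,2): −0.26·log₂0.26 = 0.5053
  cell (2,3): −0.03·log₂0.03 = 0.1518
Sum = 2.644 bits.

2.644 bits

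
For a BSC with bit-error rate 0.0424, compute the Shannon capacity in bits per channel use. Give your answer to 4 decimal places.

0.7468 bits

Binary symmetric channel: C = 1 − h₂(ε) where h₂ is the binary entropy function.
h₂(0.0424) = −0.0424·log₂0.0424 − 0.9576·log₂0.9576 = 0.2532.
C = 1 − 0.2532 = 0.7468 bits per channel use.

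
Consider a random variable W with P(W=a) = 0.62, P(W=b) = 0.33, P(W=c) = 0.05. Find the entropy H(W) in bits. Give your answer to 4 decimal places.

1.1715 bits

H(W) = −Σ p·log₂ p.
  −(0.62)·log₂(0.62) = 0.42759
  −(0.33)·log₂(0.33) = 0.52782
  −(0.05)·log₂(0.05) = 0.21610
Sum: 0.42759 + 0.52782 + 0.21610 = 1.1715 bits.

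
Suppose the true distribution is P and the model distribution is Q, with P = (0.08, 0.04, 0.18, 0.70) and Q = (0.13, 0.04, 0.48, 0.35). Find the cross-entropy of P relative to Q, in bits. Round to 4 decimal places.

H(P,Q) = −Σ p·log₂ q.
  −0.08·log₂(0.13) = 0.23547
  −0.04·log₂(0.04) = 0.18575
  −0.18·log₂(0.48) = 0.19060
  −0.70·log₂(0.35) = 1.06020
H(P,Q) = 1.6720 bits.

1.6720 bits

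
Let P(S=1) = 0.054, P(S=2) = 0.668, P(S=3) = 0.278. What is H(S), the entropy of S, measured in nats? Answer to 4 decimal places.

H(S) = −Σ p·ln p.
  −(0.054)·ln(0.054) = 0.15761
  −(0.668)·ln(0.668) = 0.26952
  −(0.278)·ln(0.278) = 0.35588
Sum: 0.15761 + 0.26952 + 0.35588 = 0.7830 nats.

0.7830 nats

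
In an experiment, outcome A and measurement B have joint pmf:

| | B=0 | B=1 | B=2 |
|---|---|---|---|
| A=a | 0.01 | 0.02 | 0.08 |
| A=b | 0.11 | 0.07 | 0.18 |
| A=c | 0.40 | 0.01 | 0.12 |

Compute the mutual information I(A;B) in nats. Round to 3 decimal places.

Marginals: p(A) = (0.1100, 0.3600, 0.5300), p(B) = (0.5200, 0.1000, 0.3800).
I(A;B) = Σ p(x,y)·ln[p(x,y)/(p(x)p(y))].
  (a,0): 0.01·ln(0.1748) = -0.0174
  (a,1): 0.02·ln(1.8182) = 0.0120
  (a,2): 0.08·ln(1.9139) = 0.0519
  (b,0): 0.11·ln(0.5876) = -0.0585
  (b,1): 0.07·ln(1.9444) = 0.0465
  (b,2): 0.18·ln(1.3158) = 0.0494
  (c,0): 0.40·ln(1.4514) = 0.1490
  (c,1): 0.01·ln(0.1887) = -0.0167
  (c,2): 0.12·ln(0.5958) = -0.0621
Sum = 0.154 nats.

0.154 nats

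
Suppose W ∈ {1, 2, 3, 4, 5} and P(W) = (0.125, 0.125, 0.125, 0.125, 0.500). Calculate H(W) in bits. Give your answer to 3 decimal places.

H(W) = −Σ p·log₂ p.
  −(0.125)·log₂(0.125) = 0.3750
  −(0.125)·log₂(0.125) = 0.3750
  −(0.125)·log₂(0.125) = 0.3750
  −(0.125)·log₂(0.125) = 0.3750
  −(0.500)·log₂(0.500) = 0.5000
Sum: 0.3750 + 0.3750 + 0.3750 + 0.3750 + 0.5000 = 2.000 bits.

2.000 bits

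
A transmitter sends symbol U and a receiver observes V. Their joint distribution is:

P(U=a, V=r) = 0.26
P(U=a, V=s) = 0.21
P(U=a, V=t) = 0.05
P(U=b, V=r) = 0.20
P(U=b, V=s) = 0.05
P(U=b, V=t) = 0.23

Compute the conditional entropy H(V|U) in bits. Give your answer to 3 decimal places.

1.364 bits

Chain rule: H(V|U) = H(U,V) − H(U).
Marginals: p(U) = (0.5200, 0.4800), p(V) = (0.4600, 0.2600, 0.2800).
H(U,V) = 2.3624 bits; H(U) = 0.9988 bits.
H(V|U) = 2.3624 − 0.9988 = 1.364 bits.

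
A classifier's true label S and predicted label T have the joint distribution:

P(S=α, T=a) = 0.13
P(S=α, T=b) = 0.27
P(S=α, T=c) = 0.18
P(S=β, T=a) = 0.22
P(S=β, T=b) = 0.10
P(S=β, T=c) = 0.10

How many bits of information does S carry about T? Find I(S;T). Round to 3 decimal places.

Marginals: p(S) = (0.5800, 0.4200), p(T) = (0.3500, 0.3700, 0.2800).
I(S;T) = H(S) + H(T) − H(S,T).
H(S) = 0.9815, H(T) = 1.5751, H(S,T) = 2.4829.
I(S;T) = 0.9815 + 1.5751 − 2.4829 = 0.074 bits.

0.074 bits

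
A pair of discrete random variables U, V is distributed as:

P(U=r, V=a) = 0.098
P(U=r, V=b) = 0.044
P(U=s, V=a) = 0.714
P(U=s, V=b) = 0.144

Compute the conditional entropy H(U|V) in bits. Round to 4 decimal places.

0.5790 bits

Chain rule: H(U|V) = H(U,V) − H(V).
Marginals: p(U) = (0.1420, 0.8580), p(V) = (0.8120, 0.1880).
H(U,V) = 1.2763 bits; H(V) = 0.6973 bits.
H(U|V) = 1.2763 − 0.6973 = 0.5790 bits.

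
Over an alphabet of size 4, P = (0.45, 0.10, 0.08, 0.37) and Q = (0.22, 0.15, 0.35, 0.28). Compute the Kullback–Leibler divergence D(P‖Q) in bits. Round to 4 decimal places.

0.3845 bits

D(P‖Q) = Σ p·log₂(p/q).
  0.45·log₂(0.45/0.22) = 0.46459
  0.10·log₂(0.10/0.15) = -0.05850
  0.08·log₂(0.08/0.35) = -0.17034
  0.37·log₂(0.37/0.28) = 0.14878
D(P‖Q) = 0.3845 bits.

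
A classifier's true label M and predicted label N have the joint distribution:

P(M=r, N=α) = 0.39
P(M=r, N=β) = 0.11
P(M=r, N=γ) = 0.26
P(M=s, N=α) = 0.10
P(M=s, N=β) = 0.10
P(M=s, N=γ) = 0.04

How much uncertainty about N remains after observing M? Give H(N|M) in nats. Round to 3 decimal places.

0.998 nats

Marginals: p(M) = (0.7600, 0.2400), p(N) = (0.4900, 0.2100, 0.3000).
H(N|M) = Σ p(M) · H(N|M=·).
  M=r: p=0.7600, H(N|M=r) = 0.9891
  M=s: p=0.2400, H(N|M=s) = 1.0282
Weighted sum = 0.998 nats.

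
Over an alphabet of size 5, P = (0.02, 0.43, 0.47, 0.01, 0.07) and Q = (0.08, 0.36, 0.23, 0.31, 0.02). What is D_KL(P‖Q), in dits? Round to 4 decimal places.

D(P‖Q) = Σ p·log₁₀(p/q).
  0.02·log₁₀(0.02/0.08) = -0.01204
  0.43·log₁₀(0.43/0.36) = 0.03318
  0.47·log₁₀(0.47/0.23) = 0.14587
  0.01·log₁₀(0.01/0.31) = -0.01491
  0.07·log₁₀(0.07/0.02) = 0.03808
D(P‖Q) = 0.1902 dits.

0.1902 dits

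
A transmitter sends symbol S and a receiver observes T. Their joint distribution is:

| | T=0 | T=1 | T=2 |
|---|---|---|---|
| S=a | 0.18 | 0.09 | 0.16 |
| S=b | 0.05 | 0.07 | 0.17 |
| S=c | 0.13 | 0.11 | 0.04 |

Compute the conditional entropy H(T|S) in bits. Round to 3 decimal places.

Chain rule: H(T|S) = H(S,T) − H(S).
Marginals: p(S) = (0.4300, 0.2900, 0.2800), p(T) = (0.3600, 0.2700, 0.3700).
H(S,T) = 3.0189 bits; H(S) = 1.5557 bits.
H(T|S) = 3.0189 − 1.5557 = 1.463 bits.

1.463 bits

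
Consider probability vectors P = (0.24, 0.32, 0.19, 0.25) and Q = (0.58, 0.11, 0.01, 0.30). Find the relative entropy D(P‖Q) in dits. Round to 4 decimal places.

0.2796 dits

D(P‖Q) = Σ p·log₁₀(p/q).
  0.24·log₁₀(0.24/0.58) = -0.09197
  0.32·log₁₀(0.32/0.11) = 0.14840
  0.19·log₁₀(0.19/0.01) = 0.24296
  0.25·log₁₀(0.25/0.30) = -0.01980
D(P‖Q) = 0.2796 dits.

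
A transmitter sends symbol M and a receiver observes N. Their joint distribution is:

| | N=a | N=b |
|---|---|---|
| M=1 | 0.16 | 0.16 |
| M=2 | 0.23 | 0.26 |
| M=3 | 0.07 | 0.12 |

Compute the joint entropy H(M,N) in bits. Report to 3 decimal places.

2.475 bits

H(M,N) = −Σ p(x,y)·log₂ p(x,y) over all 6 cells.
  cell (1,a): −0.16·log₂0.16 = 0.4230
  cell (1,b): −0.16·log₂0.16 = 0.4230
  cell (2,a): −0.23·log₂0.23 = 0.4877
  cell (2,b): −0.26·log₂0.26 = 0.5053
  cell (3,a): −0.07·log₂0.07 = 0.2686
  cell (3,b): −0.12·log₂0.12 = 0.3671
Sum = 2.475 bits.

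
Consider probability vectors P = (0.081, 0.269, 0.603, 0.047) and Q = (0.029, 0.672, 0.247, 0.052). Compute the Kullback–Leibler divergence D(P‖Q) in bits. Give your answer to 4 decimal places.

D(P‖Q) = Σ p·log₂(p/q).
  0.081·log₂(0.081/0.029) = 0.12003
  0.269·log₂(0.269/0.672) = -0.35531
  0.603·log₂(0.603/0.247) = 0.77645
  0.047·log₂(0.047/0.052) = -0.00685
D(P‖Q) = 0.5343 bits.

0.5343 bits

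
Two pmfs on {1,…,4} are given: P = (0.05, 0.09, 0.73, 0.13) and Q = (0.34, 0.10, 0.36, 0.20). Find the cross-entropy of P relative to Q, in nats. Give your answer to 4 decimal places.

1.2162 nats

H(P,Q) = −Σ p·ln q.
  −0.05·ln(0.34) = 0.05394
  −0.09·ln(0.10) = 0.20723
  −0.73·ln(0.36) = 0.74581
  −0.13·ln(0.20) = 0.20923
H(P,Q) = 1.2162 nats.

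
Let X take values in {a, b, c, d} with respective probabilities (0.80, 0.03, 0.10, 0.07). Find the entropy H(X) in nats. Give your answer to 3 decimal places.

0.700 nats

H(X) = −Σ p·ln p.
  −(0.80)·ln(0.80) = 0.1785
  −(0.03)·ln(0.03) = 0.1052
  −(0.10)·ln(0.10) = 0.2303
  −(0.07)·ln(0.07) = 0.1861
Sum: 0.1785 + 0.1052 + 0.2303 + 0.1861 = 0.700 nats.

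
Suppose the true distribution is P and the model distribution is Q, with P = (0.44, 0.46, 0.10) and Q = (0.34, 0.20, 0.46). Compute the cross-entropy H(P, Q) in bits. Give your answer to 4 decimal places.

1.8649 bits

H(P,Q) = −Σ p·log₂ q.
  −0.44·log₂(0.34) = 0.68481
  −0.46·log₂(0.20) = 1.06809
  −0.10·log₂(0.46) = 0.11203
H(P,Q) = 1.8649 bits.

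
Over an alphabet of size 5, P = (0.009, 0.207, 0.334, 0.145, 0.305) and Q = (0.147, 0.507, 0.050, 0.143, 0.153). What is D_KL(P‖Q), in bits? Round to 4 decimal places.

D(P‖Q) = Σ p·log₂(p/q).
  0.009·log₂(0.009/0.147) = -0.03627
  0.207·log₂(0.207/0.507) = -0.26752
  0.334·log₂(0.334/0.050) = 0.91511
  0.145·log₂(0.145/0.143) = 0.00291
  0.305·log₂(0.305/0.153) = 0.30356
D(P‖Q) = 0.9178 bits.

0.9178 bits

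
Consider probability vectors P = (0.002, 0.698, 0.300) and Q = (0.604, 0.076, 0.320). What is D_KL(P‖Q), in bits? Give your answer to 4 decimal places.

D(P‖Q) = Σ p·log₂(p/q).
  0.002·log₂(0.002/0.604) = -0.01648
  0.698·log₂(0.698/0.076) = 2.23301
  0.300·log₂(0.300/0.320) = -0.02793
D(P‖Q) = 2.1886 bits.

2.1886 bits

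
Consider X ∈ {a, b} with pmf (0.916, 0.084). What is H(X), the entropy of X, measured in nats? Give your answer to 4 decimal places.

H(X) = −Σ p·ln p.
  −(0.916)·ln(0.916) = 0.08037
  −(0.084)·ln(0.084) = 0.20806
Sum: 0.08037 + 0.20806 = 0.2884 nats.

0.2884 nats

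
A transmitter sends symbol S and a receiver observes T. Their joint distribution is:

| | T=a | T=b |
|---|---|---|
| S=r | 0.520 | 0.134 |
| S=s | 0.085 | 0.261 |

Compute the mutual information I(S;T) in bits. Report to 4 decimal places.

Marginals: p(S) = (0.6540, 0.3460), p(T) = (0.6050, 0.3950).
I(S;T) = H(S) + H(T) − H(S,T).
H(S) = 0.9304, H(T) = 0.9680, H(S,T) = 1.6872.
I(S;T) = 0.9304 + 0.9680 − 1.6872 = 0.2112 bits.

0.2112 bits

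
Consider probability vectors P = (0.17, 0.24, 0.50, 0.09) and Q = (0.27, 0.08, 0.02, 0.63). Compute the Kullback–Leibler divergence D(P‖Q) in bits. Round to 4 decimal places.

D(P‖Q) = Σ p·log₂(p/q).
  0.17·log₂(0.17/0.27) = -0.11346
  0.24·log₂(0.24/0.08) = 0.38039
  0.50·log₂(0.50/0.02) = 2.32193
  0.09·log₂(0.09/0.63) = -0.25266
D(P‖Q) = 2.3362 bits.

2.3362 bits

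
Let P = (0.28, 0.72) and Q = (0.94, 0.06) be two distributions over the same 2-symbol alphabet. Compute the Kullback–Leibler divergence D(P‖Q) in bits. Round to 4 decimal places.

2.0919 bits

D(P‖Q) = Σ p·log₂(p/q).
  0.28·log₂(0.28/0.94) = -0.48923
  0.72·log₂(0.72/0.06) = 2.58117
D(P‖Q) = 2.0919 bits.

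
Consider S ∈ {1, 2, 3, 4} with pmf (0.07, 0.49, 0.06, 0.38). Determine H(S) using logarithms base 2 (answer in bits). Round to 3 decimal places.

1.547 bits

H(S) = −Σ p·log₂ p.
  −(0.07)·log₂(0.07) = 0.2686
  −(0.49)·log₂(0.49) = 0.5043
  −(0.06)·log₂(0.06) = 0.2435
  −(0.38)·log₂(0.38) = 0.5305
Sum: 0.2686 + 0.5043 + 0.2435 + 0.5305 = 1.547 bits.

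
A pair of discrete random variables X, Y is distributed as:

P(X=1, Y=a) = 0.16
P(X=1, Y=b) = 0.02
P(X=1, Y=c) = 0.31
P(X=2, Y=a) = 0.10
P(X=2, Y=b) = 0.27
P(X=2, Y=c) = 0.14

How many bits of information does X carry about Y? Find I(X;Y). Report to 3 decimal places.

Marginals: p(X) = (0.4900, 0.5100), p(Y) = (0.2600, 0.2900, 0.4500).
I(X;Y) = Σ p(x,y)·log₂[p(x,y)/(p(x)p(y))].
  (1,a): 0.16·log₂(1.2559) = 0.0526
  (1,b): 0.02·log₂(0.1407) = -0.0566
  (1,c): 0.31·log₂(1.4059) = 0.1524
  (2,a): 0.10·log₂(0.7541) = -0.0407
  (2,b): 0.27·log₂(1.8256) = 0.2345
  (2,c): 0.14·log₂(0.6100) = -0.0998
Sum = 0.242 bits.

0.242 bits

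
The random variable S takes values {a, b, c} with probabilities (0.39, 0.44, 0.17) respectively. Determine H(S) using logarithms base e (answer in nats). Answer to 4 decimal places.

1.0297 nats

H(S) = −Σ p·ln p.
  −(0.39)·ln(0.39) = 0.36723
  −(0.44)·ln(0.44) = 0.36123
  −(0.17)·ln(0.17) = 0.30123
Sum: 0.36723 + 0.36123 + 0.30123 = 1.0297 nats.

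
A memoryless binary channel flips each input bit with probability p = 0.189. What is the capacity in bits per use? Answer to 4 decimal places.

0.3006 bits

Binary symmetric channel: C = 1 − h₂(ε) where h₂ is the binary entropy function.
h₂(0.189) = −0.189·log₂0.189 − 0.811·log₂0.811 = 0.6994.
C = 1 − 0.6994 = 0.3006 bits per channel use.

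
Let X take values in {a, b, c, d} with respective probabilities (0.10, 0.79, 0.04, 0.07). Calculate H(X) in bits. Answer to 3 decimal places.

1.055 bits

H(X) = −Σ p·log₂ p.
  −(0.10)·log₂(0.10) = 0.3322
  −(0.79)·log₂(0.79) = 0.2687
  −(0.04)·log₂(0.04) = 0.1858
  −(0.07)·log₂(0.07) = 0.2686
Sum: 0.3322 + 0.2687 + 0.1858 + 0.2686 = 1.055 bits.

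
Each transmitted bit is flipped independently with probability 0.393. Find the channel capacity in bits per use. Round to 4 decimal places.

0.0333 bits

Binary symmetric channel: C = 1 − h₂(ε) where h₂ is the binary entropy function.
h₂(0.393) = −0.393·log₂0.393 − 0.607·log₂0.607 = 0.9667.
C = 1 − 0.9667 = 0.0333 bits per channel use.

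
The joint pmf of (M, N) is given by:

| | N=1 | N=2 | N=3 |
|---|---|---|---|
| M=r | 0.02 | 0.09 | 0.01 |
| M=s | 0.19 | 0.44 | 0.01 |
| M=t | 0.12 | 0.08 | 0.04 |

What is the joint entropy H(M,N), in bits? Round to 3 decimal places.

H(M,N) = −Σ p(x,y)·log₂ p(x,y) over all 9 cells.
  cell (r,1): −0.02·log₂0.02 = 0.1129
  cell (r,2): −0.09·log₂0.09 = 0.3127
  cell (r,3): −0.01·log₂0.01 = 0.0664
  cell (s,1): −0.19·log₂0.19 = 0.4552
  cell (s,2): −0.44·log₂0.44 = 0.5211
  cell (s,3): −0.01·log₂0.01 = 0.0664
  cell (t,1): −0.12·log₂0.12 = 0.3671
  cell (t,2): −0.08·log₂0.08 = 0.2915
  cell (t,3): −0.04·log₂0.04 = 0.1858
Sum = 2.379 bits.

2.379 bits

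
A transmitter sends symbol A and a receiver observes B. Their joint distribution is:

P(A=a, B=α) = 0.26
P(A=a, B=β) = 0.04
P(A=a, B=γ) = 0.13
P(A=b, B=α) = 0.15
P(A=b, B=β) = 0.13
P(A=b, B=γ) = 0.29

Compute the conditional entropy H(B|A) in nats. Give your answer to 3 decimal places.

0.970 nats

Marginals: p(A) = (0.4300, 0.5700), p(B) = (0.4100, 0.1700, 0.4200).
H(B|A) = Σ p(A) · H(B|A=·).
  A=a: p=0.4300, H(B|A=a) = 0.8868
  A=b: p=0.5700, H(B|A=b) = 1.0322
Weighted sum = 0.970 nats.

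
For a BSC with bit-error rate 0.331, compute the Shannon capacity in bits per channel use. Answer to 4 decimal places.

Binary symmetric channel: C = 1 − h₂(ε) where h₂ is the binary entropy function.
h₂(0.331) = −0.331·log₂0.331 − 0.669·log₂0.669 = 0.9159.
C = 1 − 0.9159 = 0.0841 bits per channel use.

0.0841 bits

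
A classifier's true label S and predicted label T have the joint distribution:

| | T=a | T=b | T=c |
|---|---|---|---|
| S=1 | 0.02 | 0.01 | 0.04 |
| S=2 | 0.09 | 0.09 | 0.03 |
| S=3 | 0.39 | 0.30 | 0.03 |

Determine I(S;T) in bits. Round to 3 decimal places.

0.099 bits

Marginals: p(S) = (0.0700, 0.2100, 0.7200), p(T) = (0.5000, 0.4000, 0.1000).
I(S;T) = H(S) + H(T) − H(S,T).
H(S) = 1.0826, H(T) = 1.3610, H(S,T) = 2.3448.
I(S;T) = 1.0826 + 1.3610 − 2.3448 = 0.099 bits.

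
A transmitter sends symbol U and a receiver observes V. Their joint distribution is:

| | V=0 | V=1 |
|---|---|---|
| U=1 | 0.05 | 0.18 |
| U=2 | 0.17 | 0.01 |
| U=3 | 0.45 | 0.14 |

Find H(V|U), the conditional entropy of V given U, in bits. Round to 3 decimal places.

Chain rule: H(V|U) = H(U,V) − H(U).
Marginals: p(U) = (0.2300, 0.1800, 0.5900), p(V) = (0.6700, 0.3300).
H(U,V) = 2.0779 bits; H(U) = 1.3821 bits.
H(V|U) = 2.0779 − 1.3821 = 0.696 bits.

0.696 bits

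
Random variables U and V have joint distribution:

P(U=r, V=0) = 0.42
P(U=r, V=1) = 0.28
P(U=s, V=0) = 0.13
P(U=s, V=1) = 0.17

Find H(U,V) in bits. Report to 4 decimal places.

H(U,V) = −Σ p(x,y)·log₂ p(x,y) over all 4 cells.
  cell (r,0): −0.42·log₂0.42 = 0.52565
  cell (r,1): −0.28·log₂0.28 = 0.51422
  cell (s,0): −0.13·log₂0.13 = 0.38264
  cell (s,1): −0.17·log₂0.17 = 0.43459
Sum = 1.8571 bits.

1.8571 bits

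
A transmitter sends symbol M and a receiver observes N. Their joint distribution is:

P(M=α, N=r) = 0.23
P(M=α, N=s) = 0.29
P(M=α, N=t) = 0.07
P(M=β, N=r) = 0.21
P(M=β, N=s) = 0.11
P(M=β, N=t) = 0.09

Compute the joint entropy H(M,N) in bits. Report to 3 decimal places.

2.410 bits

H(M,N) = −Σ p(x,y)·log₂ p(x,y) over all 6 cells.
  cell (α,r): −0.23·log₂0.23 = 0.4877
  cell (α,s): −0.29·log₂0.29 = 0.5179
  cell (α,t): −0.07·log₂0.07 = 0.2686
  cell (β,r): −0.21·log₂0.21 = 0.4728
  cell (β,s): −0.11·log₂0.11 = 0.3503
  cell (β,t): −0.09·log₂0.09 = 0.3127
Sum = 2.410 bits.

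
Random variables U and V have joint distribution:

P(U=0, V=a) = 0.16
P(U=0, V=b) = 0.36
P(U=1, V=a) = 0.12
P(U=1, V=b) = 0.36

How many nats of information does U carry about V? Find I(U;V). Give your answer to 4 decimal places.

0.0021 nats

Marginals: p(U) = (0.5200, 0.4800), p(V) = (0.2800, 0.7200).
I(U;V) = Σ p(x,y)·ln[p(x,y)/(p(x)p(y))].
  (0,a): 0.16·ln(1.0989) = 0.01509
  (0,b): 0.36·ln(0.9615) = -0.01412
  (1,a): 0.12·ln(0.8929) = -0.01360
  (1,b): 0.36·ln(1.0417) = 0.01470
Sum = 0.0021 nats.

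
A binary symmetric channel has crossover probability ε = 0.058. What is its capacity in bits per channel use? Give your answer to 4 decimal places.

Binary symmetric channel: C = 1 − h₂(ε) where h₂ is the binary entropy function.
h₂(0.058) = −0.058·log₂0.058 − 0.942·log₂0.942 = 0.3195.
C = 1 − 0.3195 = 0.6805 bits per channel use.

0.6805 bits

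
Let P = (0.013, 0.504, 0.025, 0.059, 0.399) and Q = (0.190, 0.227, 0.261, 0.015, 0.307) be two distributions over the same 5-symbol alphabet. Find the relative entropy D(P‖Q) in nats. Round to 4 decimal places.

D(P‖Q) = Σ p·ln(p/q).
  0.013·ln(0.013/0.190) = -0.03487
  0.504·ln(0.504/0.227) = 0.40200
  0.025·ln(0.025/0.261) = -0.05864
  0.059·ln(0.059/0.015) = 0.08080
  0.399·ln(0.399/0.307) = 0.10458
D(P‖Q) = 0.4939 nats.

0.4939 nats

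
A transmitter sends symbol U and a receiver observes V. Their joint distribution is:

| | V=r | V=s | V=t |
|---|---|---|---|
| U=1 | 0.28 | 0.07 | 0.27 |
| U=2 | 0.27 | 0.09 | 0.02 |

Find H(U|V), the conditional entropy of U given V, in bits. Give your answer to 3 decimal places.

Marginals: p(U) = (0.6200, 0.3800), p(V) = (0.5500, 0.1600, 0.2900).
H(U|V) = Σ p(V) · H(U|V=·).
  V=r: p=0.5500, H(U|V=r) = 0.9998
  V=s: p=0.1600, H(U|V=s) = 0.9887
  V=t: p=0.2900, H(U|V=t) = 0.3621
Weighted sum = 0.813 bits.

0.813 bits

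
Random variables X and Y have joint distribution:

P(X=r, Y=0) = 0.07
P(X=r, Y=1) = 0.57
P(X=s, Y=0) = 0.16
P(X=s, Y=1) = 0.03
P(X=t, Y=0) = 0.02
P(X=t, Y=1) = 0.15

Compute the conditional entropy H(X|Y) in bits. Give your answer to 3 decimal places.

Chain rule: H(X|Y) = H(X,Y) − H(Y).
Marginals: p(X) = (0.6400, 0.1900, 0.1700), p(Y) = (0.2500, 0.7500).
H(X,Y) = 1.8290 bits; H(Y) = 0.8113 bits.
H(X|Y) = 1.8290 − 0.8113 = 1.018 bits.

1.018 bits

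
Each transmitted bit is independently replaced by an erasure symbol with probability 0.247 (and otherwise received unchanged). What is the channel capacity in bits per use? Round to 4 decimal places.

Binary erasure channel: capacity C = 1 − ε.
C = 1 − 0.247 = 0.7530 bits per channel use.

0.7530 bits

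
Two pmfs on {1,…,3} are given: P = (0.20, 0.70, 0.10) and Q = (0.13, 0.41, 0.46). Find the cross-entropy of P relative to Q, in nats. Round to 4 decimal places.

H(P,Q) = −Σ p·ln q.
  −0.20·ln(0.13) = 0.40804
  −0.70·ln(0.41) = 0.62412
  −0.10·ln(0.46) = 0.07765
H(P,Q) = 1.1098 nats.

1.1098 nats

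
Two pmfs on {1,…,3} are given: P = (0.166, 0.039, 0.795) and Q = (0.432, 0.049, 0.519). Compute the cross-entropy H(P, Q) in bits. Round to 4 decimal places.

1.1229 bits

H(P,Q) = −Σ p·log₂ q.
  −0.166·log₂(0.432) = 0.20101
  −0.039·log₂(0.049) = 0.16969
  −0.795·log₂(0.519) = 0.75222
H(P,Q) = 1.1229 bits.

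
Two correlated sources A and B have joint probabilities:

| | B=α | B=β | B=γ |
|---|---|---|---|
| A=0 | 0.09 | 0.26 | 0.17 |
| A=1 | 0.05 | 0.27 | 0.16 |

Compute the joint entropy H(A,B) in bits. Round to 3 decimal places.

H(A,B) = −Σ p(x,y)·log₂ p(x,y) over all 6 cells.
  cell (0,α): −0.09·log₂0.09 = 0.3127
  cell (0,β): −0.26·log₂0.26 = 0.5053
  cell (0,γ): −0.17·log₂0.17 = 0.4346
  cell (1,α): −0.05·log₂0.05 = 0.2161
  cell (1,β): −0.27·log₂0.27 = 0.5100
  cell (1,γ): −0.16·log₂0.16 = 0.4230
Sum = 2.402 bits.

2.402 bits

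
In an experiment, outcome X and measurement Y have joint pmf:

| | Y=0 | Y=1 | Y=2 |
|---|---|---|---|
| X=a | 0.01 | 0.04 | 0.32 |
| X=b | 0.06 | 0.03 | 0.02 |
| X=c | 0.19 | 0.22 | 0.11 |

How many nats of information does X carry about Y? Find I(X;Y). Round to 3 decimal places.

Marginals: p(X) = (0.3700, 0.1100, 0.5200), p(Y) = (0.2600, 0.2900, 0.4500).
I(X;Y) = H(X) + H(Y) − H(X,Y).
H(X) = 0.9507, H(Y) = 1.0686, H(X,Y) = 1.7831.
I(X;Y) = 0.9507 + 1.0686 − 1.7831 = 0.236 nats.

0.236 nats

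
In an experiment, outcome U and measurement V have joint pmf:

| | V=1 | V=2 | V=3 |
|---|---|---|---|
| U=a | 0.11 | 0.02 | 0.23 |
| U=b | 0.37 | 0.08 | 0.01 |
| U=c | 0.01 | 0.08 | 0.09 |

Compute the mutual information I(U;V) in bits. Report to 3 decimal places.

Marginals: p(U) = (0.3600, 0.4600, 0.1800), p(V) = (0.4900, 0.1800, 0.3300).
I(U;V) = H(U) + H(V) − H(U,V).
H(U) = 1.4913, H(V) = 1.4774, H(U,V) = 2.5101.
I(U;V) = 1.4913 + 1.4774 − 2.5101 = 0.459 bits.

0.459 bits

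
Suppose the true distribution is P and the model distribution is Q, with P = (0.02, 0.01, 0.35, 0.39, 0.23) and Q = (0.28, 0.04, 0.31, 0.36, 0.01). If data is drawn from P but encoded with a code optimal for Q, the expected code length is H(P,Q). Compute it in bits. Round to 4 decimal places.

2.7775 bits

H(P,Q) = −Σ p·log₂ q.
  −0.02·log₂(0.28) = 0.03673
  −0.01·log₂(0.04) = 0.04644
  −0.35·log₂(0.31) = 0.59138
  −0.39·log₂(0.36) = 0.57483
  −0.23·log₂(0.01) = 1.52809
H(P,Q) = 2.7775 bits.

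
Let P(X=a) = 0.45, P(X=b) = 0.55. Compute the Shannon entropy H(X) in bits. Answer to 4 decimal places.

H(X) = −Σ p·log₂ p.
  −(0.45)·log₂(0.45) = 0.51840
  −(0.55)·log₂(0.55) = 0.47437
Sum: 0.51840 + 0.47437 = 0.9928 bits.

0.9928 bits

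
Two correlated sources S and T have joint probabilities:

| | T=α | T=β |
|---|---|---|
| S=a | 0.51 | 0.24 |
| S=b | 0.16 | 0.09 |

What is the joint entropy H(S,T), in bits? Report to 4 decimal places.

H(S,T) = −Σ p(x,y)·log₂ p(x,y) over all 4 cells.
  cell (a,α): −0.51·log₂0.51 = 0.49543
  cell (a,β): −0.24·log₂0.24 = 0.49413
  cell (b,α): −0.16·log₂0.16 = 0.42302
  cell (b,β): −0.09·log₂0.09 = 0.31265
Sum = 1.7252 bits.

1.7252 bits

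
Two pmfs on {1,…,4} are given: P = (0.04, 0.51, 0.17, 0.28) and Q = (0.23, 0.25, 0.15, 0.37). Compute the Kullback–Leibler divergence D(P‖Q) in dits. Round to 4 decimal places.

0.1029 dits

D(P‖Q) = Σ p·log₁₀(p/q).
  0.04·log₁₀(0.04/0.23) = -0.03039
  0.51·log₁₀(0.51/0.25) = 0.15791
  0.17·log₁₀(0.17/0.15) = 0.00924
  0.28·log₁₀(0.28/0.37) = -0.03389
D(P‖Q) = 0.1029 dits.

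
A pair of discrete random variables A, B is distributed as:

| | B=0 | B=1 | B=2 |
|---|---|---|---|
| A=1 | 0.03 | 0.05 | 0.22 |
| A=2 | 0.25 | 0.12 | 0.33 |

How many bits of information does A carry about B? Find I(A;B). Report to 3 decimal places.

Marginals: p(A) = (0.3000, 0.7000), p(B) = (0.2800, 0.1700, 0.5500).
I(A;B) = H(A) + H(B) − H(A,B).
H(A) = 0.8813, H(B) = 1.4232, H(A,B) = 2.2433.
I(A;B) = 0.8813 + 1.4232 − 2.2433 = 0.061 bits.

0.061 bits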